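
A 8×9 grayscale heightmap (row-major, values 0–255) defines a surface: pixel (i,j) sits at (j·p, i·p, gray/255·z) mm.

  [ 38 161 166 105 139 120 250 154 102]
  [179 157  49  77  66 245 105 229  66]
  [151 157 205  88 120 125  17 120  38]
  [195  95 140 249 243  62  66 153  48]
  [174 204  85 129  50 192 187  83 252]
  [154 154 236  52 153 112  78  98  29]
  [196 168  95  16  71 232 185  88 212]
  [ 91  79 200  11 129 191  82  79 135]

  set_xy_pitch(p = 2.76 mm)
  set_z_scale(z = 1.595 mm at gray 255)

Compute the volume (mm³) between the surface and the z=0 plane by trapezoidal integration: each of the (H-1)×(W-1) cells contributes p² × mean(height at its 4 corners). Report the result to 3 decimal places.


348.183

height_mm = gray/255 × 1.595; cell vol = 2.76² × mean(4 corners)
unit = 2.76² × 1.595 / (4×255) = 0.0119118 mm³ per gray-sum
row 0: Σ corner-gray over 8 cells = 4431  → 52.7813
row 1: Σ corner-gray over 8 cells = 3954  → 47.0994
row 2: Σ corner-gray over 8 cells = 4112  → 48.9815
row 3: Σ corner-gray over 8 cells = 4545  → 54.1393
row 4: Σ corner-gray over 8 cells = 4235  → 50.4466
row 5: Σ corner-gray over 8 cells = 4067  → 48.4454
row 6: Σ corner-gray over 8 cells = 3886  → 46.2894
Σ rows: total corner-gray = 29230  → 348.1829 mm³


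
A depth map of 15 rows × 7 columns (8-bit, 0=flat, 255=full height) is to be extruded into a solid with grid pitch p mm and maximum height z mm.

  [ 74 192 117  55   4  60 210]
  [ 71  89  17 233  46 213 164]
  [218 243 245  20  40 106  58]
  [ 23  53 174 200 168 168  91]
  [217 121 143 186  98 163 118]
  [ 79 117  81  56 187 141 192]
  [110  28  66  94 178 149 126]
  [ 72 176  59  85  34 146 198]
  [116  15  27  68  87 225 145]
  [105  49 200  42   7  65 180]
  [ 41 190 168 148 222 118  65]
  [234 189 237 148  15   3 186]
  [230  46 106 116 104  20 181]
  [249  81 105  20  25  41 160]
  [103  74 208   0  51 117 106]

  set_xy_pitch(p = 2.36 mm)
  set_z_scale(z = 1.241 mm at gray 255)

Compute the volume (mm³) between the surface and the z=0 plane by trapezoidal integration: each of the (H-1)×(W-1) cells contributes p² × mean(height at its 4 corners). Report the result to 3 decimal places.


height_mm = gray/255 × 1.241; cell vol = 2.36² × mean(4 corners)
unit = 2.36² × 1.241 / (4×255) = 0.00677635 mm³ per gray-sum
row 0: Σ corner-gray over 6 cells = 2571  → 17.4220
row 1: Σ corner-gray over 6 cells = 3015  → 20.4307
row 2: Σ corner-gray over 6 cells = 3224  → 21.8469
row 3: Σ corner-gray over 6 cells = 3397  → 23.0192
row 4: Σ corner-gray over 6 cells = 3192  → 21.6301
row 5: Σ corner-gray over 6 cells = 2701  → 18.3029
row 6: Σ corner-gray over 6 cells = 2536  → 17.1848
row 7: Σ corner-gray over 6 cells = 2375  → 16.0938
row 8: Σ corner-gray over 6 cells = 2116  → 14.3387
row 9: Σ corner-gray over 6 cells = 2809  → 19.0348
row 10: Σ corner-gray over 6 cells = 3402  → 23.0531
row 11: Σ corner-gray over 6 cells = 2799  → 18.9670
row 12: Σ corner-gray over 6 cells = 2148  → 14.5556
row 13: Σ corner-gray over 6 cells = 2062  → 13.9728
Σ rows: total corner-gray = 38347  → 259.8526 mm³

259.853


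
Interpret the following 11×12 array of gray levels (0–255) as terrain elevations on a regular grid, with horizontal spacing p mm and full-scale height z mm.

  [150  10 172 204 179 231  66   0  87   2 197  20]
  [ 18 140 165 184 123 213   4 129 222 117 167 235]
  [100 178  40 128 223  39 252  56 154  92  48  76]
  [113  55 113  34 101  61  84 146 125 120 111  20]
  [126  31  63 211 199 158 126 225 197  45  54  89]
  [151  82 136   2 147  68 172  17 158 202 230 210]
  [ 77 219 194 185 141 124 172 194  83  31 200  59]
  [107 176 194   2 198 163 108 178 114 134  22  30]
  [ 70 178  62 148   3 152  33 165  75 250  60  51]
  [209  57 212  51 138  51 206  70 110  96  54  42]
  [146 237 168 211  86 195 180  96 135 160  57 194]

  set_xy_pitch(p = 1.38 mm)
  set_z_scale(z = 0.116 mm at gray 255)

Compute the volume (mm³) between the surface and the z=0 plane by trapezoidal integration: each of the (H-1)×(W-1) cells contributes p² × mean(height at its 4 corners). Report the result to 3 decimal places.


height_mm = gray/255 × 0.116; cell vol = 1.38² × mean(4 corners)
unit = 1.38² × 0.116 / (4×255) = 0.000216579 mm³ per gray-sum
row 0: Σ corner-gray over 11 cells = 5647  → 1.2230
row 1: Σ corner-gray over 11 cells = 5777  → 1.2512
row 2: Σ corner-gray over 11 cells = 4629  → 1.0025
row 3: Σ corner-gray over 11 cells = 4866  → 1.0539
row 4: Σ corner-gray over 11 cells = 5622  → 1.2176
row 5: Σ corner-gray over 11 cells = 6011  → 1.3019
row 6: Σ corner-gray over 11 cells = 5937  → 1.2858
row 7: Σ corner-gray over 11 cells = 5088  → 1.1020
row 8: Σ corner-gray over 11 cells = 4714  → 1.0210
row 9: Σ corner-gray over 11 cells = 5731  → 1.2412
Σ rows: total corner-gray = 54022  → 11.7000 mm³

11.700


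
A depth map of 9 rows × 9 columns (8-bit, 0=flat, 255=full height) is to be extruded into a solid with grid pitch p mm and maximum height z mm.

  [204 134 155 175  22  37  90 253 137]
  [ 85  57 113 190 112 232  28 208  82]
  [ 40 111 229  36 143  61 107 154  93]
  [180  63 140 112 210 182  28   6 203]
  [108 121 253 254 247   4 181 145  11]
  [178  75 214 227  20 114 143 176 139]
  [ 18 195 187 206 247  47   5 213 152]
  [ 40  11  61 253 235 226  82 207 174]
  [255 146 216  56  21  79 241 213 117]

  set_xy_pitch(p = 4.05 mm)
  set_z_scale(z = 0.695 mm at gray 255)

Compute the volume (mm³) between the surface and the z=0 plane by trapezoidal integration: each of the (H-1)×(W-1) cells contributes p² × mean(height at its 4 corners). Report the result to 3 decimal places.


389.815

height_mm = gray/255 × 0.695; cell vol = 4.05² × mean(4 corners)
unit = 4.05² × 0.695 / (4×255) = 0.0111762 mm³ per gray-sum
row 0: Σ corner-gray over 8 cells = 4120  → 46.0460
row 1: Σ corner-gray over 8 cells = 3862  → 43.1625
row 2: Σ corner-gray over 8 cells = 3680  → 41.1285
row 3: Σ corner-gray over 8 cells = 4394  → 49.1083
row 4: Σ corner-gray over 8 cells = 4784  → 53.4670
row 5: Σ corner-gray over 8 cells = 4625  → 51.6900
row 6: Σ corner-gray over 8 cells = 4734  → 52.9082
row 7: Σ corner-gray over 8 cells = 4680  → 52.3047
Σ rows: total corner-gray = 34879  → 389.8151 mm³


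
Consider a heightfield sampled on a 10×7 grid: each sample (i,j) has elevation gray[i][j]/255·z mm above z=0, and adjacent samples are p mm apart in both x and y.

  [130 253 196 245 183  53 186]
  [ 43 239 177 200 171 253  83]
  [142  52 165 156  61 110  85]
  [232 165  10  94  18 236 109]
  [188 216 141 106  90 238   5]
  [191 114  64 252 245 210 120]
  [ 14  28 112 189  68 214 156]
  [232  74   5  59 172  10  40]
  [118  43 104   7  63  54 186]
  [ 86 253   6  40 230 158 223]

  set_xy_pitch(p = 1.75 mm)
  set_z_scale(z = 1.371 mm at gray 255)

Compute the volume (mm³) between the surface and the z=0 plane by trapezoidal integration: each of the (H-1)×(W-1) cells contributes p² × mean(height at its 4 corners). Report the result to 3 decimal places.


height_mm = gray/255 × 1.371; cell vol = 1.75² × mean(4 corners)
unit = 1.75² × 1.371 / (4×255) = 0.00411636 mm³ per gray-sum
row 0: Σ corner-gray over 6 cells = 4382  → 18.0379
row 1: Σ corner-gray over 6 cells = 3521  → 14.4937
row 2: Σ corner-gray over 6 cells = 2702  → 11.1224
row 3: Σ corner-gray over 6 cells = 3162  → 13.0159
row 4: Σ corner-gray over 6 cells = 3856  → 15.8727
row 5: Σ corner-gray over 6 cells = 3473  → 14.2961
row 6: Σ corner-gray over 6 cells = 2304  → 9.4841
row 7: Σ corner-gray over 6 cells = 1758  → 7.2366
row 8: Σ corner-gray over 6 cells = 2529  → 10.4103
Σ rows: total corner-gray = 27687  → 113.9697 mm³

113.970


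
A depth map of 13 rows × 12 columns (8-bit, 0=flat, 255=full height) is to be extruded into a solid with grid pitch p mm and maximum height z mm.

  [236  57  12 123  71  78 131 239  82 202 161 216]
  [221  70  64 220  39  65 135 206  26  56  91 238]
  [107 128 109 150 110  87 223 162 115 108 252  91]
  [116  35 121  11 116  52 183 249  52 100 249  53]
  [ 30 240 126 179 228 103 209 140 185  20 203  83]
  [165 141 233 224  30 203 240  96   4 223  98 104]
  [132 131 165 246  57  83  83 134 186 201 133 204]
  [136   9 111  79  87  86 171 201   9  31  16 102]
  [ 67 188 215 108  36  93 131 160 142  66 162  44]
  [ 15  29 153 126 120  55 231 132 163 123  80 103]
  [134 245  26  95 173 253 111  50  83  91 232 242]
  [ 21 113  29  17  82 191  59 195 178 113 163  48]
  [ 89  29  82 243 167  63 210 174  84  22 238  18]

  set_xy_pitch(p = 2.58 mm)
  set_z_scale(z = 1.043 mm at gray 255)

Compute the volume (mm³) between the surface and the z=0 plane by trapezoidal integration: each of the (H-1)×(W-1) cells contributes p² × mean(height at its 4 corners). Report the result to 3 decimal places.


450.365

height_mm = gray/255 × 1.043; cell vol = 2.58² × mean(4 corners)
unit = 2.58² × 1.043 / (4×255) = 0.0068065 mm³ per gray-sum
row 0: Σ corner-gray over 11 cells = 5167  → 35.1692
row 1: Σ corner-gray over 11 cells = 5489  → 37.3609
row 2: Σ corner-gray over 11 cells = 5591  → 38.0551
row 3: Σ corner-gray over 11 cells = 5884  → 40.0494
row 4: Σ corner-gray over 11 cells = 6632  → 45.1407
row 5: Σ corner-gray over 11 cells = 6427  → 43.7453
row 6: Σ corner-gray over 11 cells = 5012  → 34.1142
row 7: Σ corner-gray over 11 cells = 4551  → 30.9764
row 8: Σ corner-gray over 11 cells = 5255  → 35.7681
row 9: Σ corner-gray over 11 cells = 5636  → 38.3614
row 10: Σ corner-gray over 11 cells = 5443  → 37.0478
row 11: Σ corner-gray over 11 cells = 5080  → 34.5770
Σ rows: total corner-gray = 66167  → 450.3654 mm³


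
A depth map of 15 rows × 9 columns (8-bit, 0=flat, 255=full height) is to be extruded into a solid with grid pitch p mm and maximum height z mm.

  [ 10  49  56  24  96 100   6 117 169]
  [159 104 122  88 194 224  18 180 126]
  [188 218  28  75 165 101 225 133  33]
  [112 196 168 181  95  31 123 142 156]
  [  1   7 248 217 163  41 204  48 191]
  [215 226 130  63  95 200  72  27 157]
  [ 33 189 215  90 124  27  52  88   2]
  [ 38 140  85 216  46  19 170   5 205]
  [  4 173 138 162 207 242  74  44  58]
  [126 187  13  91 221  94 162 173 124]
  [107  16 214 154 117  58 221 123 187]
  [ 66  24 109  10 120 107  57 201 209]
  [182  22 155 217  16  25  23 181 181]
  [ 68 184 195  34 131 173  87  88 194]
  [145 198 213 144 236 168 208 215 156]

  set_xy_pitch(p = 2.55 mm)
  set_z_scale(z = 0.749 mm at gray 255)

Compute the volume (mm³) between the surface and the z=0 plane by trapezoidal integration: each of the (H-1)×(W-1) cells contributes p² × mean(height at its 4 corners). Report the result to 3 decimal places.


height_mm = gray/255 × 0.749; cell vol = 2.55² × mean(4 corners)
unit = 2.55² × 0.749 / (4×255) = 0.00477487 mm³ per gray-sum
row 0: Σ corner-gray over 8 cells = 3220  → 15.3751
row 1: Σ corner-gray over 8 cells = 4256  → 20.3219
row 2: Σ corner-gray over 8 cells = 4251  → 20.2980
row 3: Σ corner-gray over 8 cells = 4188  → 19.9972
row 4: Σ corner-gray over 8 cells = 4046  → 19.3191
row 5: Σ corner-gray over 8 cells = 3603  → 17.2039
row 6: Σ corner-gray over 8 cells = 3210  → 15.3273
row 7: Σ corner-gray over 8 cells = 3747  → 17.8915
row 8: Σ corner-gray over 8 cells = 4274  → 20.4078
row 9: Σ corner-gray over 8 cells = 4232  → 20.2073
row 10: Σ corner-gray over 8 cells = 3631  → 17.3376
row 11: Σ corner-gray over 8 cells = 3172  → 15.1459
row 12: Σ corner-gray over 8 cells = 3687  → 17.6050
row 13: Σ corner-gray over 8 cells = 5111  → 24.4044
Σ rows: total corner-gray = 54628  → 260.8419 mm³

260.842


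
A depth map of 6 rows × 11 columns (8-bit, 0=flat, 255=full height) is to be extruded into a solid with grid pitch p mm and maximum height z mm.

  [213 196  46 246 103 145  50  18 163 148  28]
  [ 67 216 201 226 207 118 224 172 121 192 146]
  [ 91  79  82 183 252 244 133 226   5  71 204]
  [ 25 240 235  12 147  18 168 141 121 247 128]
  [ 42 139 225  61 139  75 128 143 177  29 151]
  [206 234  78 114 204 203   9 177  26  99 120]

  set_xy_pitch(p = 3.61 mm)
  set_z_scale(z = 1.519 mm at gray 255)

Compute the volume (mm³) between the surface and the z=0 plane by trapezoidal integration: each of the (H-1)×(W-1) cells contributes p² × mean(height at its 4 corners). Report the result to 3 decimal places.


height_mm = gray/255 × 1.519; cell vol = 3.61² × mean(4 corners)
unit = 3.61² × 1.519 / (4×255) = 0.0194076 mm³ per gray-sum
row 0: Σ corner-gray over 10 cells = 6038  → 117.1831
row 1: Σ corner-gray over 10 cells = 6412  → 124.4416
row 2: Σ corner-gray over 10 cells = 5656  → 109.7694
row 3: Σ corner-gray over 10 cells = 5236  → 101.6182
row 4: Σ corner-gray over 10 cells = 5039  → 97.7949
Σ rows: total corner-gray = 28381  → 550.8073 mm³

550.807


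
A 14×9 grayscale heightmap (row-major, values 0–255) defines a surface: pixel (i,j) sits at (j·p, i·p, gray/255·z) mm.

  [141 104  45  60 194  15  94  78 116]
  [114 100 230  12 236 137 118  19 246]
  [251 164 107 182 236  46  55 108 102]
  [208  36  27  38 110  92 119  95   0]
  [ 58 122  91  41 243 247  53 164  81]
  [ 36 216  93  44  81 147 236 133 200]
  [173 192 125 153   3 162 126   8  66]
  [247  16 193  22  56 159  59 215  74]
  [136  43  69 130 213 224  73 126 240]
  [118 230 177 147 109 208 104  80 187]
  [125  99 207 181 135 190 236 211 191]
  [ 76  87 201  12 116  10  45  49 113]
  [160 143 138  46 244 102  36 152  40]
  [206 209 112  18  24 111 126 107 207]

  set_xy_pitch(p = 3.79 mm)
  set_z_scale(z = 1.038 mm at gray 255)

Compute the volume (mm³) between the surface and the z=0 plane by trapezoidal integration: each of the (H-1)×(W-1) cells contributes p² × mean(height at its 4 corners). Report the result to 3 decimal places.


741.228

height_mm = gray/255 × 1.038; cell vol = 3.79² × mean(4 corners)
unit = 3.79² × 1.038 / (4×255) = 0.0146176 mm³ per gray-sum
row 0: Σ corner-gray over 8 cells = 3501  → 51.1762
row 1: Σ corner-gray over 8 cells = 4213  → 61.5839
row 2: Σ corner-gray over 8 cells = 3391  → 49.5682
row 3: Σ corner-gray over 8 cells = 3303  → 48.2819
row 4: Σ corner-gray over 8 cells = 4197  → 61.3500
row 5: Σ corner-gray over 8 cells = 3913  → 57.1986
row 6: Σ corner-gray over 8 cells = 3538  → 51.7170
row 7: Σ corner-gray over 8 cells = 3893  → 56.9063
row 8: Σ corner-gray over 8 cells = 4547  → 66.4662
row 9: Σ corner-gray over 8 cells = 5249  → 76.7277
row 10: Σ corner-gray over 8 cells = 4063  → 59.3912
row 11: Σ corner-gray over 8 cells = 3151  → 46.0600
row 12: Σ corner-gray over 8 cells = 3749  → 54.8013
Σ rows: total corner-gray = 50708  → 741.2285 mm³


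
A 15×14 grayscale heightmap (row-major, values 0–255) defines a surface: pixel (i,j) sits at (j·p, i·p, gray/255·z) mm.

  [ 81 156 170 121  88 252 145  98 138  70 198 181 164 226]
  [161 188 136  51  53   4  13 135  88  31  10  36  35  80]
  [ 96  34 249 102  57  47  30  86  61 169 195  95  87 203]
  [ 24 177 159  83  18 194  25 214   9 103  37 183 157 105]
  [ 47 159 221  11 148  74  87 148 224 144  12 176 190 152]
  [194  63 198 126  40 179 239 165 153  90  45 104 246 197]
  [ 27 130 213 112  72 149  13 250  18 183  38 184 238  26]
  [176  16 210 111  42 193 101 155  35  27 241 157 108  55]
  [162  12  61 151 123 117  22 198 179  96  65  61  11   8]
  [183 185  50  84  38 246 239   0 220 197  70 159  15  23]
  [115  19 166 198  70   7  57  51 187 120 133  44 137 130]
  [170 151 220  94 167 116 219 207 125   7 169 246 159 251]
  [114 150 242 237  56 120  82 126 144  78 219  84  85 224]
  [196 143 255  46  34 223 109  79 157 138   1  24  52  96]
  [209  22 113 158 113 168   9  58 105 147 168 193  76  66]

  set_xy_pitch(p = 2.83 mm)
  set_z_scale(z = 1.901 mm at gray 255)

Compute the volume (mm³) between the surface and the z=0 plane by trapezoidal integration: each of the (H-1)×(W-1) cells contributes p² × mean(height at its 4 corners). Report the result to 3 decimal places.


height_mm = gray/255 × 1.901; cell vol = 2.83² × mean(4 corners)
unit = 2.83² × 1.901 / (4×255) = 0.0149264 mm³ per gray-sum
row 0: Σ corner-gray over 13 cells = 5670  → 84.6326
row 1: Σ corner-gray over 13 cells = 4524  → 67.5270
row 2: Σ corner-gray over 13 cells = 5570  → 83.1400
row 3: Σ corner-gray over 13 cells = 6234  → 93.0511
row 4: Σ corner-gray over 13 cells = 7074  → 105.5893
row 5: Σ corner-gray over 13 cells = 6940  → 103.5892
row 6: Σ corner-gray over 13 cells = 6276  → 93.6780
row 7: Σ corner-gray over 13 cells = 5385  → 80.3786
row 8: Σ corner-gray over 13 cells = 5574  → 83.1997
row 9: Σ corner-gray over 13 cells = 5835  → 87.0955
row 10: Σ corner-gray over 13 cells = 6804  → 101.5592
row 11: Σ corner-gray over 13 cells = 7765  → 115.9034
row 12: Σ corner-gray over 13 cells = 6398  → 95.4991
row 13: Σ corner-gray over 13 cells = 5749  → 85.8118
Σ rows: total corner-gray = 85798  → 1280.6545 mm³

1280.655


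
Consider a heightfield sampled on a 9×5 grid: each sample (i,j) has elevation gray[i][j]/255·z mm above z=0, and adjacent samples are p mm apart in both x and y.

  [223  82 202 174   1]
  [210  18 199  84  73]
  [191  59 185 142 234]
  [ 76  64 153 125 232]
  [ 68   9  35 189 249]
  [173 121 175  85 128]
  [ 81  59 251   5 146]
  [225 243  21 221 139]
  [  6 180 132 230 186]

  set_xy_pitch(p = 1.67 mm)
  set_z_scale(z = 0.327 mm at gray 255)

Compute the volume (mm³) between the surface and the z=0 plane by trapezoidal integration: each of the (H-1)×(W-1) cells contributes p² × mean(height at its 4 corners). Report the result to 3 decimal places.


14.876

height_mm = gray/255 × 0.327; cell vol = 1.67² × mean(4 corners)
unit = 1.67² × 0.327 / (4×255) = 0.000894089 mm³ per gray-sum
row 0: Σ corner-gray over 4 cells = 2025  → 1.8105
row 1: Σ corner-gray over 4 cells = 2082  → 1.8615
row 2: Σ corner-gray over 4 cells = 2189  → 1.9572
row 3: Σ corner-gray over 4 cells = 1775  → 1.5870
row 4: Σ corner-gray over 4 cells = 1846  → 1.6505
row 5: Σ corner-gray over 4 cells = 1920  → 1.7166
row 6: Σ corner-gray over 4 cells = 2191  → 1.9589
row 7: Σ corner-gray over 4 cells = 2610  → 2.3336
Σ rows: total corner-gray = 16638  → 14.8758 mm³


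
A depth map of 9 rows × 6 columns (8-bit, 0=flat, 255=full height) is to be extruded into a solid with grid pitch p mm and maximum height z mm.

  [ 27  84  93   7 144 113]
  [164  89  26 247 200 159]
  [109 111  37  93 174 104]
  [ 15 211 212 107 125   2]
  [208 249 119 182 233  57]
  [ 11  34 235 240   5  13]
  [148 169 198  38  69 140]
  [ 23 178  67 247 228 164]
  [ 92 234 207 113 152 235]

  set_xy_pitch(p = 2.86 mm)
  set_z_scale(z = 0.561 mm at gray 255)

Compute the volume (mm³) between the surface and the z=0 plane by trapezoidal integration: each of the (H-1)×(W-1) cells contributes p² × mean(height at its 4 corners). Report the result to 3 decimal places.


97.448

height_mm = gray/255 × 0.561; cell vol = 2.86² × mean(4 corners)
unit = 2.86² × 0.561 / (4×255) = 0.00449878 mm³ per gray-sum
row 0: Σ corner-gray over 5 cells = 2243  → 10.0908
row 1: Σ corner-gray over 5 cells = 2490  → 11.2020
row 2: Σ corner-gray over 5 cells = 2370  → 10.6621
row 3: Σ corner-gray over 5 cells = 3158  → 14.2071
row 4: Σ corner-gray over 5 cells = 2883  → 12.9700
row 5: Σ corner-gray over 5 cells = 2288  → 10.2932
row 6: Σ corner-gray over 5 cells = 2863  → 12.8800
row 7: Σ corner-gray over 5 cells = 3366  → 15.1429
Σ rows: total corner-gray = 21661  → 97.4481 mm³


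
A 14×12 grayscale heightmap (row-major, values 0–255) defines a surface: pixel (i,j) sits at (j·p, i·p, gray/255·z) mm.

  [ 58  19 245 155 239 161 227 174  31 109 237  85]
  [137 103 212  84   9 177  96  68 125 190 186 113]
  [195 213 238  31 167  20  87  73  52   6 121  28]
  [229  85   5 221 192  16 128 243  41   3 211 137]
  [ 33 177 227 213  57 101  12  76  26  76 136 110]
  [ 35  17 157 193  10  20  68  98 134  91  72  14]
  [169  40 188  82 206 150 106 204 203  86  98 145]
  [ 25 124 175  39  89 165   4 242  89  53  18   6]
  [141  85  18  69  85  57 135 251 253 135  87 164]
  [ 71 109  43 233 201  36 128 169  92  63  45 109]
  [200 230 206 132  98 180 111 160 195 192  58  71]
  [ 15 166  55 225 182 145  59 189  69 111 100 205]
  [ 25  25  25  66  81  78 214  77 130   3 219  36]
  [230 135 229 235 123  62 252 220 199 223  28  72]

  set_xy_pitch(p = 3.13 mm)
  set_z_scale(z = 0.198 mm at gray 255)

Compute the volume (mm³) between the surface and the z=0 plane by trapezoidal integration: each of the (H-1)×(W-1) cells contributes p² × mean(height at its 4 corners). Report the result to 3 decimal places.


height_mm = gray/255 × 0.198; cell vol = 3.13² × mean(4 corners)
unit = 3.13² × 0.198 / (4×255) = 0.00190175 mm³ per gray-sum
row 0: Σ corner-gray over 11 cells = 6087  → 11.5760
row 1: Σ corner-gray over 11 cells = 4989  → 9.4878
row 2: Σ corner-gray over 11 cells = 4895  → 9.3091
row 3: Σ corner-gray over 11 cells = 5001  → 9.5107
row 4: Σ corner-gray over 11 cells = 4114  → 7.8238
row 5: Σ corner-gray over 11 cells = 4809  → 9.1455
row 6: Σ corner-gray over 11 cells = 5067  → 9.6362
row 7: Σ corner-gray over 11 cells = 4682  → 8.9040
row 8: Σ corner-gray over 11 cells = 5073  → 9.6476
row 9: Σ corner-gray over 11 cells = 5813  → 11.0549
row 10: Σ corner-gray over 11 cells = 6217  → 11.8232
row 11: Σ corner-gray over 11 cells = 4719  → 8.9744
row 12: Σ corner-gray over 11 cells = 5611  → 10.6707
Σ rows: total corner-gray = 67077  → 127.5638 mm³

127.564


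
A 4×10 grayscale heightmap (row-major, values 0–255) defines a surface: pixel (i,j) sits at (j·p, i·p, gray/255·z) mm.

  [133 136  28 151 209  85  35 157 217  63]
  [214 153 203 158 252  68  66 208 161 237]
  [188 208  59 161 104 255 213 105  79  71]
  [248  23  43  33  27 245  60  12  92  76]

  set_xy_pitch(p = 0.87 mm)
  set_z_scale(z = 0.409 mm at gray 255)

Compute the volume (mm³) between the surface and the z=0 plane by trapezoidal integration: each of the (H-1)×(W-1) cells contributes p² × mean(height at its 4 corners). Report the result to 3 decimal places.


4.509

height_mm = gray/255 × 0.409; cell vol = 0.87² × mean(4 corners)
unit = 0.87² × 0.409 / (4×255) = 0.000303502 mm³ per gray-sum
row 0: Σ corner-gray over 9 cells = 5221  → 1.5846
row 1: Σ corner-gray over 9 cells = 5616  → 1.7045
row 2: Σ corner-gray over 9 cells = 4021  → 1.2204
Σ rows: total corner-gray = 14858  → 4.5094 mm³


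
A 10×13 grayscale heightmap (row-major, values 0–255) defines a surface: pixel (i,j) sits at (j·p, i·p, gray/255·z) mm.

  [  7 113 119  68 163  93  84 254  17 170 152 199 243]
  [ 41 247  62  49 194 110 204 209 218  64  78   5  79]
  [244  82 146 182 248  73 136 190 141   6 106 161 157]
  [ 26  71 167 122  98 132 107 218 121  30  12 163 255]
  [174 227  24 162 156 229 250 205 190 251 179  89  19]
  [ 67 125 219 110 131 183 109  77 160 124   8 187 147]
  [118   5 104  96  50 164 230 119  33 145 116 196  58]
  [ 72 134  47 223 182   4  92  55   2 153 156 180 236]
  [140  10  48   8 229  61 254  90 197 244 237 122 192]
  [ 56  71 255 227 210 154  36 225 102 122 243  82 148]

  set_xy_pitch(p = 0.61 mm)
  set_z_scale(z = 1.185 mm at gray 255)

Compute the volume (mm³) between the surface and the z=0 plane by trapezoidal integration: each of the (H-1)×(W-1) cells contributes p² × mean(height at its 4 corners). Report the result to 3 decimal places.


24.621

height_mm = gray/255 × 1.185; cell vol = 0.61² × mean(4 corners)
unit = 0.61² × 1.185 / (4×255) = 0.000432293 mm³ per gray-sum
row 0: Σ corner-gray over 12 cells = 6114  → 2.6430
row 1: Σ corner-gray over 12 cells = 6343  → 2.7420
row 2: Σ corner-gray over 12 cells = 6106  → 2.6396
row 3: Σ corner-gray over 12 cells = 6880  → 2.9742
row 4: Σ corner-gray over 12 cells = 7197  → 3.1112
row 5: Σ corner-gray over 12 cells = 5772  → 2.4952
row 6: Σ corner-gray over 12 cells = 5456  → 2.3586
row 7: Σ corner-gray over 12 cells = 6096  → 2.6353
row 8: Σ corner-gray over 12 cells = 6990  → 3.0217
Σ rows: total corner-gray = 56954  → 24.6208 mm³


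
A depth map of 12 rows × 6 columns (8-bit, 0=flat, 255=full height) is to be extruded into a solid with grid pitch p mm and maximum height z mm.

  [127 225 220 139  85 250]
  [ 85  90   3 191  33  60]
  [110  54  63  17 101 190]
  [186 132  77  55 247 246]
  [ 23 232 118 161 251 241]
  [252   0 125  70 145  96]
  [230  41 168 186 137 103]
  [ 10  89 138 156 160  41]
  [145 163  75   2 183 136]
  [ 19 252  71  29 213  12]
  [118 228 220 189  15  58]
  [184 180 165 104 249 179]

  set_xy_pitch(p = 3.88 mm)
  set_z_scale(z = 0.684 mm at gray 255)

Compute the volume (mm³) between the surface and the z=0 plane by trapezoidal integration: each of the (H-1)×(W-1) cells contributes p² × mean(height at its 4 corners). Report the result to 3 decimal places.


height_mm = gray/255 × 0.684; cell vol = 3.88² × mean(4 corners)
unit = 3.88² × 0.684 / (4×255) = 0.0100953 mm³ per gray-sum
row 0: Σ corner-gray over 5 cells = 2494  → 25.1777
row 1: Σ corner-gray over 5 cells = 1549  → 15.6376
row 2: Σ corner-gray over 5 cells = 2224  → 22.4520
row 3: Σ corner-gray over 5 cells = 3242  → 32.7290
row 4: Σ corner-gray over 5 cells = 2816  → 28.4284
row 5: Σ corner-gray over 5 cells = 2425  → 24.4811
row 6: Σ corner-gray over 5 cells = 2534  → 25.5815
row 7: Σ corner-gray over 5 cells = 2264  → 22.8558
row 8: Σ corner-gray over 5 cells = 2288  → 23.0981
row 9: Σ corner-gray over 5 cells = 2641  → 26.6617
row 10: Σ corner-gray over 5 cells = 3239  → 32.6987
Σ rows: total corner-gray = 27716  → 279.8014 mm³

279.801


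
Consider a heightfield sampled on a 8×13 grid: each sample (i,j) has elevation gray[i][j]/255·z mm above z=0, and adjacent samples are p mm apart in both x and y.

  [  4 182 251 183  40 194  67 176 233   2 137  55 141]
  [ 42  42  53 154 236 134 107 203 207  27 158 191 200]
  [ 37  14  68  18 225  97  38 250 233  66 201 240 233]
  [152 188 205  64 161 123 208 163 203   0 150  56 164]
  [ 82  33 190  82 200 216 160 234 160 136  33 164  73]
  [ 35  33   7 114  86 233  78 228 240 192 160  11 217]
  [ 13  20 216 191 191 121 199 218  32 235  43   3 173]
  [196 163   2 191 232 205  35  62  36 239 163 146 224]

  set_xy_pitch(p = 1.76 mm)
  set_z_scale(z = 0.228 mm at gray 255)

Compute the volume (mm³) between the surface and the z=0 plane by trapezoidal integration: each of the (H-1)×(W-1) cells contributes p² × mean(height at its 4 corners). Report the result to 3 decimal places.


height_mm = gray/255 × 0.228; cell vol = 1.76² × mean(4 corners)
unit = 1.76² × 0.228 / (4×255) = 0.000692405 mm³ per gray-sum
row 0: Σ corner-gray over 12 cells = 6451  → 4.4667
row 1: Σ corner-gray over 12 cells = 6436  → 4.4563
row 2: Σ corner-gray over 12 cells = 6528  → 4.5200
row 3: Σ corner-gray over 12 cells = 6729  → 4.6592
row 4: Σ corner-gray over 12 cells = 6387  → 4.4224
row 5: Σ corner-gray over 12 cells = 6140  → 4.2514
row 6: Σ corner-gray over 12 cells = 6492  → 4.4951
Σ rows: total corner-gray = 45163  → 31.2711 mm³

31.271


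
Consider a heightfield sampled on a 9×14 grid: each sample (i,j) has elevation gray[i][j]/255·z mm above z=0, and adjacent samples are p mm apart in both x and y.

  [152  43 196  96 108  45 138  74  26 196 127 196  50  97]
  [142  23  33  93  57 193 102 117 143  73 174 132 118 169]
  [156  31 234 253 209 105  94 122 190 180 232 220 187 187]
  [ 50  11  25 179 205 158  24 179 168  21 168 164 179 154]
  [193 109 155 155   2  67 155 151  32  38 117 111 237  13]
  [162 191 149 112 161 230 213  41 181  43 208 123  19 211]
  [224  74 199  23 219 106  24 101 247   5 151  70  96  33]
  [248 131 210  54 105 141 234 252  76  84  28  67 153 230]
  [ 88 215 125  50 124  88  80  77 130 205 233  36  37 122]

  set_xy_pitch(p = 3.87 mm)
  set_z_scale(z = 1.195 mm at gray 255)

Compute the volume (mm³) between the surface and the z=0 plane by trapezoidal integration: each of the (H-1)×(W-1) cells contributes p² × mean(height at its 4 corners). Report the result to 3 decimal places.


height_mm = gray/255 × 1.195; cell vol = 3.87² × mean(4 corners)
unit = 3.87² × 1.195 / (4×255) = 0.0175465 mm³ per gray-sum
row 0: Σ corner-gray over 13 cells = 5666  → 99.4183
row 1: Σ corner-gray over 13 cells = 7284  → 127.8085
row 2: Σ corner-gray over 13 cells = 7623  → 133.7567
row 3: Σ corner-gray over 13 cells = 6030  → 105.8052
row 4: Σ corner-gray over 13 cells = 6579  → 115.4382
row 5: Σ corner-gray over 13 cells = 6602  → 115.8418
row 6: Σ corner-gray over 13 cells = 6435  → 112.9115
row 7: Σ corner-gray over 13 cells = 6558  → 115.0697
Σ rows: total corner-gray = 52777  → 926.0498 mm³

926.050


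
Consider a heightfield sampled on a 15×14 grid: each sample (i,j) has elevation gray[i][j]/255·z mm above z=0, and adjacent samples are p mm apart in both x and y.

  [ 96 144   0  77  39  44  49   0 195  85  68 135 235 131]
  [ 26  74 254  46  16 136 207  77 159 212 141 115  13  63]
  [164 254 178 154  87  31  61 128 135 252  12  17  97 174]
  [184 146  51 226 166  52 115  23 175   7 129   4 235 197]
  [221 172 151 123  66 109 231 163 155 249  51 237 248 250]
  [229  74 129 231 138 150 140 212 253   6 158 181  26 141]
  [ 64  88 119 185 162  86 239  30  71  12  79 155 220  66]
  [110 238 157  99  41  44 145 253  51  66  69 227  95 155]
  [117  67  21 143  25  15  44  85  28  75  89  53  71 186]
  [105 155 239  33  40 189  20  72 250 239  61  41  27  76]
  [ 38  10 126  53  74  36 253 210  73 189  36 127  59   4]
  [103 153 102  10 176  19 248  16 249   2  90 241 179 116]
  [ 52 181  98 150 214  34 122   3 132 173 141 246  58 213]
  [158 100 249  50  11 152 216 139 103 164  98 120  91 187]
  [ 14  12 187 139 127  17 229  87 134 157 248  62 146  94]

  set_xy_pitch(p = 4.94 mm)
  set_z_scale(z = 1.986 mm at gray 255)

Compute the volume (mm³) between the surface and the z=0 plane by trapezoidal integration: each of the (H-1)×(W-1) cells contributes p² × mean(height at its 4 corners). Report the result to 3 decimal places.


height_mm = gray/255 × 1.986; cell vol = 4.94² × mean(4 corners)
unit = 4.94² × 1.986 / (4×255) = 0.0475152 mm³ per gray-sum
row 0: Σ corner-gray over 13 cells = 5358  → 254.5867
row 1: Σ corner-gray over 13 cells = 6139  → 291.6961
row 2: Σ corner-gray over 13 cells = 6189  → 294.0718
row 3: Σ corner-gray over 13 cells = 7420  → 352.5631
row 4: Σ corner-gray over 13 cells = 8147  → 387.1067
row 5: Σ corner-gray over 13 cells = 6788  → 322.5335
row 6: Σ corner-gray over 13 cells = 6257  → 297.3029
row 7: Σ corner-gray over 13 cells = 4970  → 236.1508
row 8: Σ corner-gray over 13 cells = 4648  → 220.8509
row 9: Σ corner-gray over 13 cells = 5447  → 258.8155
row 10: Σ corner-gray over 13 cells = 5723  → 271.9297
row 11: Σ corner-gray over 13 cells = 6558  → 311.6050
row 12: Σ corner-gray over 13 cells = 6700  → 318.3521
row 13: Σ corner-gray over 13 cells = 6529  → 310.2270
Σ rows: total corner-gray = 86873  → 4127.7919 mm³

4127.792


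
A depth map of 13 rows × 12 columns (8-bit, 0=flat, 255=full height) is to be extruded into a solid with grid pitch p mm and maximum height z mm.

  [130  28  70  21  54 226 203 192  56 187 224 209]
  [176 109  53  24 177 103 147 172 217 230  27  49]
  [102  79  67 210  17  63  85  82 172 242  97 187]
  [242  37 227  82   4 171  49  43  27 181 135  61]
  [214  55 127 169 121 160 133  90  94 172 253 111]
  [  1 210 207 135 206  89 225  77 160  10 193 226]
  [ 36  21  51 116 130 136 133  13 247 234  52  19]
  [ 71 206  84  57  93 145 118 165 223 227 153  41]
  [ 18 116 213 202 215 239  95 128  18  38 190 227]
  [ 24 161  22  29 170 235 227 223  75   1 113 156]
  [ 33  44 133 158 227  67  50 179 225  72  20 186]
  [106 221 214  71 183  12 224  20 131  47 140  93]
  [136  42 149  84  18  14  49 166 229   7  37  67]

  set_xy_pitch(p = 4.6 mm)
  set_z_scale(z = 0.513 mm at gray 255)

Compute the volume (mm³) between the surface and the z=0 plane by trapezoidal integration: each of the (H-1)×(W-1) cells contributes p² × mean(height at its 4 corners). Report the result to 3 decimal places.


height_mm = gray/255 × 0.513; cell vol = 4.6² × mean(4 corners)
unit = 4.6² × 0.513 / (4×255) = 0.0106422 mm³ per gray-sum
row 0: Σ corner-gray over 11 cells = 5604  → 59.6391
row 1: Σ corner-gray over 11 cells = 5260  → 55.9782
row 2: Σ corner-gray over 11 cells = 4732  → 50.3591
row 3: Σ corner-gray over 11 cells = 5288  → 56.2761
row 4: Σ corner-gray over 11 cells = 6324  → 67.3015
row 5: Σ corner-gray over 11 cells = 5572  → 59.2985
row 6: Σ corner-gray over 11 cells = 5375  → 57.2020
row 7: Σ corner-gray over 11 cells = 6207  → 66.0564
row 8: Σ corner-gray over 11 cells = 5845  → 62.2039
row 9: Σ corner-gray over 11 cells = 5261  → 55.9888
row 10: Σ corner-gray over 11 cells = 5294  → 56.3400
row 11: Σ corner-gray over 11 cells = 4518  → 48.0816
Σ rows: total corner-gray = 65280  → 694.7251 mm³

694.725


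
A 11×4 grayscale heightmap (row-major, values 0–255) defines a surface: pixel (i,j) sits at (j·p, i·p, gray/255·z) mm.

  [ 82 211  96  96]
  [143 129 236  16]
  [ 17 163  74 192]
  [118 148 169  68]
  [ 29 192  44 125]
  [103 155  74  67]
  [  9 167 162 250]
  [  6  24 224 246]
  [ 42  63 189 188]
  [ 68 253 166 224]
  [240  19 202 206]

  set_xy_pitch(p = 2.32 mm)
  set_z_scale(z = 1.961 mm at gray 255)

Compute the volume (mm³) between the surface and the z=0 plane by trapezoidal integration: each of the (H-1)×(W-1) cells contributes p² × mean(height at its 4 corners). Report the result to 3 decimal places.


height_mm = gray/255 × 1.961; cell vol = 2.32² × mean(4 corners)
unit = 2.32² × 1.961 / (4×255) = 0.0103479 mm³ per gray-sum
row 0: Σ corner-gray over 3 cells = 1681  → 17.3949
row 1: Σ corner-gray over 3 cells = 1572  → 16.2669
row 2: Σ corner-gray over 3 cells = 1503  → 15.5529
row 3: Σ corner-gray over 3 cells = 1446  → 14.9631
row 4: Σ corner-gray over 3 cells = 1254  → 12.9763
row 5: Σ corner-gray over 3 cells = 1545  → 15.9875
row 6: Σ corner-gray over 3 cells = 1665  → 17.2293
row 7: Σ corner-gray over 3 cells = 1482  → 15.3356
row 8: Σ corner-gray over 3 cells = 1864  → 19.2885
row 9: Σ corner-gray over 3 cells = 2018  → 20.8821
Σ rows: total corner-gray = 16030  → 165.8773 mm³

165.877


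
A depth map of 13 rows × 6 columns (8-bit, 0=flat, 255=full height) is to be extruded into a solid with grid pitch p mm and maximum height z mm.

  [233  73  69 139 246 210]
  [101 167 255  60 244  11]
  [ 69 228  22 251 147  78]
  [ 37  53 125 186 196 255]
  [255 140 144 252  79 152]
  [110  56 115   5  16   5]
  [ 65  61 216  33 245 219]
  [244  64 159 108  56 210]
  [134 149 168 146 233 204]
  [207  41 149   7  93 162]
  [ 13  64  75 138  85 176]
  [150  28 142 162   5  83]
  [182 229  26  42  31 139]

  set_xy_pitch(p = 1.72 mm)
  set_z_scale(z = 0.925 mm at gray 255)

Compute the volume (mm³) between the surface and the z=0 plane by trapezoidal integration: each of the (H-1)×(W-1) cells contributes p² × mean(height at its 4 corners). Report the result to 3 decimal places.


height_mm = gray/255 × 0.925; cell vol = 1.72² × mean(4 corners)
unit = 1.72² × 0.925 / (4×255) = 0.00268286 mm³ per gray-sum
row 0: Σ corner-gray over 5 cells = 3061  → 8.2122
row 1: Σ corner-gray over 5 cells = 3007  → 8.0674
row 2: Σ corner-gray over 5 cells = 2855  → 7.6596
row 3: Σ corner-gray over 5 cells = 3049  → 8.1800
row 4: Σ corner-gray over 5 cells = 2136  → 5.7306
row 5: Σ corner-gray over 5 cells = 1893  → 5.0787
row 6: Σ corner-gray over 5 cells = 2622  → 7.0345
row 7: Σ corner-gray over 5 cells = 2958  → 7.9359
row 8: Σ corner-gray over 5 cells = 2679  → 7.1874
row 9: Σ corner-gray over 5 cells = 1862  → 4.9955
row 10: Σ corner-gray over 5 cells = 1820  → 4.8828
row 11: Σ corner-gray over 5 cells = 1884  → 5.0545
Σ rows: total corner-gray = 29826  → 80.0191 mm³

80.019


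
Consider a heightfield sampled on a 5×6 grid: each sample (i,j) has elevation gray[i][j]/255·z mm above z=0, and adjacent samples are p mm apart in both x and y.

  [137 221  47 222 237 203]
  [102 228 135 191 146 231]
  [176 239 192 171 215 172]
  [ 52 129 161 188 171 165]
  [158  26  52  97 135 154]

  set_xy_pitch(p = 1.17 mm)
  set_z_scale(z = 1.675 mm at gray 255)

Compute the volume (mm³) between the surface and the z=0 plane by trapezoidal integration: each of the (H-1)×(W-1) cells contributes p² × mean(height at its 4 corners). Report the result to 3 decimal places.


height_mm = gray/255 × 1.675; cell vol = 1.17² × mean(4 corners)
unit = 1.17² × 1.675 / (4×255) = 0.00224795 mm³ per gray-sum
row 0: Σ corner-gray over 5 cells = 3527  → 7.9285
row 1: Σ corner-gray over 5 cells = 3715  → 8.3511
row 2: Σ corner-gray over 5 cells = 3497  → 7.8611
row 3: Σ corner-gray over 5 cells = 2447  → 5.5007
Σ rows: total corner-gray = 13186  → 29.6414 mm³

29.641


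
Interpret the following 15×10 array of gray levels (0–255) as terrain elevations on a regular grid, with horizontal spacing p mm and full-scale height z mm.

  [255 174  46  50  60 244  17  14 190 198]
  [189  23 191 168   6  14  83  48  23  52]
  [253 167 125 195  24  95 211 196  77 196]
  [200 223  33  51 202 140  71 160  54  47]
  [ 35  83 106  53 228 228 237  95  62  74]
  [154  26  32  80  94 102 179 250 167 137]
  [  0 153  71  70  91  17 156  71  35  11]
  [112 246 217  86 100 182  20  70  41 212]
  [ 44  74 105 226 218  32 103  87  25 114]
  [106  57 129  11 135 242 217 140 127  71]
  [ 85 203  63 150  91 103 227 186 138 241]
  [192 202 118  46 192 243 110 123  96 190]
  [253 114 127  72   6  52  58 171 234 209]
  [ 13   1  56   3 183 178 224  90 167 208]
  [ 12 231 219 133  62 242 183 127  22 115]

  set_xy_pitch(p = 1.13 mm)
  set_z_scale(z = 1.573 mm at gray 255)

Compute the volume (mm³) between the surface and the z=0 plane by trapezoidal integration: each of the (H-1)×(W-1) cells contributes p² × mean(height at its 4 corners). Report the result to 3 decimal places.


118.419

height_mm = gray/255 × 1.573; cell vol = 1.13² × mean(4 corners)
unit = 1.13² × 1.573 / (4×255) = 0.00196918 mm³ per gray-sum
row 0: Σ corner-gray over 9 cells = 3396  → 6.6873
row 1: Σ corner-gray over 9 cells = 3982  → 7.8413
row 2: Σ corner-gray over 9 cells = 4744  → 9.3418
row 3: Σ corner-gray over 9 cells = 4408  → 8.6801
row 4: Σ corner-gray over 9 cells = 4444  → 8.7510
row 5: Σ corner-gray over 9 cells = 3490  → 6.8724
row 6: Σ corner-gray over 9 cells = 3587  → 7.0634
row 7: Σ corner-gray over 9 cells = 4146  → 8.1642
row 8: Σ corner-gray over 9 cells = 4191  → 8.2528
row 9: Σ corner-gray over 9 cells = 4941  → 9.7297
row 10: Σ corner-gray over 9 cells = 5290  → 10.4170
row 11: Σ corner-gray over 9 cells = 4772  → 9.3969
row 12: Σ corner-gray over 9 cells = 4155  → 8.1819
row 13: Σ corner-gray over 9 cells = 4590  → 9.0385
Σ rows: total corner-gray = 60136  → 118.4186 mm³


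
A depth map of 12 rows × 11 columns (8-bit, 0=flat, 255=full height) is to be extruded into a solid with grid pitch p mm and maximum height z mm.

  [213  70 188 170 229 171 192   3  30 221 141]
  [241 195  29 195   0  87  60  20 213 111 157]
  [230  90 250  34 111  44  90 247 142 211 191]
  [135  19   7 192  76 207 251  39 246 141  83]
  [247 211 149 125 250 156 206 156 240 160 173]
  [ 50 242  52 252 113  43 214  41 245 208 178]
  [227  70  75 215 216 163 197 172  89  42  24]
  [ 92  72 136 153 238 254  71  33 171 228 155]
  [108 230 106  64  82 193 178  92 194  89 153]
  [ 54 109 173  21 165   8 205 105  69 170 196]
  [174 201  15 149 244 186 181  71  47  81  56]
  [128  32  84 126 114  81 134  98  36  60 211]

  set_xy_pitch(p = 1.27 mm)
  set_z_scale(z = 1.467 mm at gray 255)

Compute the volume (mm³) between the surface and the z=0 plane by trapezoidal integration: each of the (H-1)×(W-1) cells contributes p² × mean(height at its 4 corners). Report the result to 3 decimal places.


height_mm = gray/255 × 1.467; cell vol = 1.27² × mean(4 corners)
unit = 1.27² × 1.467 / (4×255) = 0.00231973 mm³ per gray-sum
row 0: Σ corner-gray over 10 cells = 5120  → 11.8770
row 1: Σ corner-gray over 10 cells = 5077  → 11.7773
row 2: Σ corner-gray over 10 cells = 5433  → 12.6031
row 3: Σ corner-gray over 10 cells = 6300  → 14.6143
row 4: Σ corner-gray over 10 cells = 6774  → 15.7138
row 5: Σ corner-gray over 10 cells = 5777  → 13.4011
row 6: Σ corner-gray over 10 cells = 5688  → 13.1946
row 7: Σ corner-gray over 10 cells = 5676  → 13.1668
row 8: Σ corner-gray over 10 cells = 5017  → 11.6381
row 9: Σ corner-gray over 10 cells = 4880  → 11.3203
row 10: Σ corner-gray over 10 cells = 4449  → 10.3205
Σ rows: total corner-gray = 60191  → 139.6269 mm³

139.627
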